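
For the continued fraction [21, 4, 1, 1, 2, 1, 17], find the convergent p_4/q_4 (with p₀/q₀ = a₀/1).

Using pₖ = aₖpₖ₋₁ + pₖ₋₂, qₖ = aₖqₖ₋₁ + qₖ₋₂ (with p₋₁=1, p₋₂=0, q₋₁=0, q₋₂=1):
  k=0: a=21, p=21, q=1
  k=1: a=4, p=85, q=4
  k=2: a=1, p=106, q=5
  k=3: a=1, p=191, q=9
  k=4: a=2, p=488, q=23

488/23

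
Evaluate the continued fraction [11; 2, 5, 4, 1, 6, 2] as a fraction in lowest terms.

9543/833

Using pₖ = aₖpₖ₋₁ + pₖ₋₂ and qₖ = aₖqₖ₋₁ + qₖ₋₂:
  k=0: a=11, p=11, q=1
  k=1: a=2, p=23, q=2
  k=2: a=5, p=126, q=11
  k=3: a=4, p=527, q=46
  k=4: a=1, p=653, q=57
  k=5: a=6, p=4445, q=388
  k=6: a=2, p=9543, q=833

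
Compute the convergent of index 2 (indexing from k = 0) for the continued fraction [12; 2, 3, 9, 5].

Using pₖ = aₖpₖ₋₁ + pₖ₋₂, qₖ = aₖqₖ₋₁ + qₖ₋₂ (with p₋₁=1, p₋₂=0, q₋₁=0, q₋₂=1):
  k=0: a=12, p=12, q=1
  k=1: a=2, p=25, q=2
  k=2: a=3, p=87, q=7

87/7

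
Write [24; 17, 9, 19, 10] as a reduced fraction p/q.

Using pₖ = aₖpₖ₋₁ + pₖ₋₂ and qₖ = aₖqₖ₋₁ + qₖ₋₂:
  k=0: a=24, p=24, q=1
  k=1: a=17, p=409, q=17
  k=2: a=9, p=3705, q=154
  k=3: a=19, p=70804, q=2943
  k=4: a=10, p=711745, q=29584

711745/29584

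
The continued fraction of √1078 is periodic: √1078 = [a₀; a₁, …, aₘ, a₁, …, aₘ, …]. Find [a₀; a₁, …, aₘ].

a₀ = ⌊√1078⌋ = 32.

[32; 1, 4, 1, 64]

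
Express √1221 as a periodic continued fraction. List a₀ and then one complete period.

[34; 1, 16, 2, 16, 1, 68]

a₀ = ⌊√1221⌋ = 34.
With m₀=0, d₀=1 and mₖ₊₁ = dₖaₖ − mₖ, dₖ₊₁ = (n − mₖ₊₁²)/dₖ, aₖ₊₁ = ⌊(a₀+mₖ₊₁)/dₖ₊₁⌋:
  k=1: m=34, d=65, a=1
  k=2: m=31, d=4, a=16
  k=3: m=33, d=33, a=2
  k=4: m=33, d=4, a=16
  k=5: m=31, d=65, a=1
  k=6: m=34, d=1, a=68
d=1 and a=2a₀=68 at k=6, so the next step gives (m, d) = (34, 65) again — its k=1 value — and the period has length 6.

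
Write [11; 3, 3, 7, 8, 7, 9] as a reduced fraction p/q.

Fold from the inside: start with 9/1.
  7 + 1/9 = 64/9
  8 + 9/64 = 521/64
  7 + 64/521 = 3711/521
  3 + 521/3711 = 11654/3711
  3 + 3711/11654 = 38673/11654
  11 + 11654/38673 = 437057/38673

437057/38673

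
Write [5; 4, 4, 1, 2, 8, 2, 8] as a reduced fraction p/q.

46366/8853

Fold from the inside: start with 8/1.
  2 + 1/8 = 17/8
  8 + 8/17 = 144/17
  2 + 17/144 = 305/144
  1 + 144/305 = 449/305
  4 + 305/449 = 2101/449
  4 + 449/2101 = 8853/2101
  5 + 2101/8853 = 46366/8853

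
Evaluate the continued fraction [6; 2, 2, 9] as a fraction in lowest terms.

Using pₖ = aₖpₖ₋₁ + pₖ₋₂ and qₖ = aₖqₖ₋₁ + qₖ₋₂:
  k=0: a=6, p=6, q=1
  k=1: a=2, p=13, q=2
  k=2: a=2, p=32, q=5
  k=3: a=9, p=301, q=47

301/47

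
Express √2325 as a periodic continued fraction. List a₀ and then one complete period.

[48; 4, 1, 1, 2, 1, 1, 4, 96]

a₀ = ⌊√2325⌋ = 48.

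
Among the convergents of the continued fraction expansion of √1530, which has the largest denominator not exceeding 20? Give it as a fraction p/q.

352/9

√1530 = [39; 8, 1, 2, 8, 2, 1, 8, 78, …] (period length 8).
Convergents:
  p_0/q_0 = 39/1
  p_1/q_1 = 313/8
  p_2/q_2 = 352/9
  p_3/q_3 = 1017/26
q_2 = 9 ≤ 20 < 26 = q_3, so the answer is 352/9.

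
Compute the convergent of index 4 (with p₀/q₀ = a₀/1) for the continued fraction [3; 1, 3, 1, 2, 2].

Using pₖ = aₖpₖ₋₁ + pₖ₋₂, qₖ = aₖqₖ₋₁ + qₖ₋₂ (with p₋₁=1, p₋₂=0, q₋₁=0, q₋₂=1):
  k=0: a=3, p=3, q=1
  k=1: a=1, p=4, q=1
  k=2: a=3, p=15, q=4
  k=3: a=1, p=19, q=5
  k=4: a=2, p=53, q=14

53/14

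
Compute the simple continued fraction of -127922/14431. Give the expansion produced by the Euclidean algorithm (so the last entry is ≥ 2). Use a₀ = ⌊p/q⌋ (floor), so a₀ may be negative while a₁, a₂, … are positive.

[-9; 7, 2, 1, 2, 15, 1, 14]

-127922 = -9·14431 + 1957
14431 = 7·1957 + 732
1957 = 2·732 + 493
732 = 1·493 + 239
493 = 2·239 + 15
239 = 15·15 + 14
15 = 1·14 + 1
14 = 14·1 + 0  (stop)
So -127922/14431 = [-9; 7, 2, 1, 2, 15, 1, 14].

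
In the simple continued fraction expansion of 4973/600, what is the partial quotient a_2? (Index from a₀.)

2

4973 = 8·600 + 173   →  a_0 = 8
600 = 3·173 + 81   →  a_1 = 3
173 = 2·81 + 11   →  a_2 = 2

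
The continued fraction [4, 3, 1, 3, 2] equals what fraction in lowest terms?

145/34

Using pₖ = aₖpₖ₋₁ + pₖ₋₂ and qₖ = aₖqₖ₋₁ + qₖ₋₂:
  k=0: a=4, p=4, q=1
  k=1: a=3, p=13, q=3
  k=2: a=1, p=17, q=4
  k=3: a=3, p=64, q=15
  k=4: a=2, p=145, q=34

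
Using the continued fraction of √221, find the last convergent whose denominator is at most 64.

223/15

√221 = [14; 1, 6, 2, 6, 1, 28, …] (period length 6).
Convergents:
  p_0/q_0 = 14/1
  p_1/q_1 = 15/1
  p_2/q_2 = 104/7
  p_3/q_3 = 223/15
  p_4/q_4 = 1442/97
q_3 = 15 ≤ 64 < 97 = q_4, so the answer is 223/15.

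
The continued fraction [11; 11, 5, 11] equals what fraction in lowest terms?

Fold from the inside: start with 11/1.
  5 + 1/11 = 56/11
  11 + 11/56 = 627/56
  11 + 56/627 = 6953/627

6953/627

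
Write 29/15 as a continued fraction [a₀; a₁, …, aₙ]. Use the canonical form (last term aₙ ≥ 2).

[1; 1, 14]

29 = 1·15 + 14
15 = 1·14 + 1
14 = 14·1 + 0  (stop)
So 29/15 = [1; 1, 14].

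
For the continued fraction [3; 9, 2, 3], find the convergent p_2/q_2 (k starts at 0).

59/19

Using pₖ = aₖpₖ₋₁ + pₖ₋₂, qₖ = aₖqₖ₋₁ + qₖ₋₂ (with p₋₁=1, p₋₂=0, q₋₁=0, q₋₂=1):
  k=0: a=3, p=3, q=1
  k=1: a=9, p=28, q=9
  k=2: a=2, p=59, q=19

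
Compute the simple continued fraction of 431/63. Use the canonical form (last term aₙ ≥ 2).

[6; 1, 5, 3, 3]

431 = 6×63 + 53
63 = 1×53 + 10
53 = 5×10 + 3
10 = 3×3 + 1
3 = 3×1 + 0  (stop)
So 431/63 = [6; 1, 5, 3, 3].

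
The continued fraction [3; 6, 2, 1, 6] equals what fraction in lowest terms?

Using pₖ = aₖpₖ₋₁ + pₖ₋₂ and qₖ = aₖqₖ₋₁ + qₖ₋₂:
  k=0: a=3, p=3, q=1
  k=1: a=6, p=19, q=6
  k=2: a=2, p=41, q=13
  k=3: a=1, p=60, q=19
  k=4: a=6, p=401, q=127

401/127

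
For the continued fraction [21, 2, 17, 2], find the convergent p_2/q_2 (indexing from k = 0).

Using pₖ = aₖpₖ₋₁ + pₖ₋₂, qₖ = aₖqₖ₋₁ + qₖ₋₂ (with p₋₁=1, p₋₂=0, q₋₁=0, q₋₂=1):
  k=0: a=21, p=21, q=1
  k=1: a=2, p=43, q=2
  k=2: a=17, p=752, q=35

752/35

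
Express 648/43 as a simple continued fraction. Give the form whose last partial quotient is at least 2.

648 = 15×43 + 3
43 = 14×3 + 1
3 = 3×1 + 0  (stop)
So 648/43 = [15; 14, 3].

[15; 14, 3]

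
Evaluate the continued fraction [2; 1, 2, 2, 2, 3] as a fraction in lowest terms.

Using pₖ = aₖpₖ₋₁ + pₖ₋₂ and qₖ = aₖqₖ₋₁ + qₖ₋₂:
  k=0: a=2, p=2, q=1
  k=1: a=1, p=3, q=1
  k=2: a=2, p=8, q=3
  k=3: a=2, p=19, q=7
  k=4: a=2, p=46, q=17
  k=5: a=3, p=157, q=58

157/58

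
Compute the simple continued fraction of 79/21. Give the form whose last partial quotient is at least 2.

[3; 1, 3, 5]

79 = 3×21 + 16
21 = 1×16 + 5
16 = 3×5 + 1
5 = 5×1 + 0  (stop)
So 79/21 = [3; 1, 3, 5].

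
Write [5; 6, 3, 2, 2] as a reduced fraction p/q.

552/107

Fold from the inside: start with 2/1.
  2 + 1/2 = 5/2
  3 + 2/5 = 17/5
  6 + 5/17 = 107/17
  5 + 17/107 = 552/107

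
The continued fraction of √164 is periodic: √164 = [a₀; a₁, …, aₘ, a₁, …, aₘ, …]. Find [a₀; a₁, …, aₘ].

a₀ = ⌊√164⌋ = 12.

[12; 1, 4, 6, 4, 1, 24]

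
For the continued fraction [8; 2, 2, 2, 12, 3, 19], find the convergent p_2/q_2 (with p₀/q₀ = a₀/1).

Using pₖ = aₖpₖ₋₁ + pₖ₋₂, qₖ = aₖqₖ₋₁ + qₖ₋₂ (with p₋₁=1, p₋₂=0, q₋₁=0, q₋₂=1):
  k=0: a=8, p=8, q=1
  k=1: a=2, p=17, q=2
  k=2: a=2, p=42, q=5

42/5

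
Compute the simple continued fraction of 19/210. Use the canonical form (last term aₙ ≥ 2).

[0; 11, 19]

19 = 0·210 + 19
210 = 11·19 + 1
19 = 19·1 + 0  (stop)
So 19/210 = [0; 11, 19].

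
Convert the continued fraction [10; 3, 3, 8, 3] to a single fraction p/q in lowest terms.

Fold from the inside: start with 3/1.
  8 + 1/3 = 25/3
  3 + 3/25 = 78/25
  3 + 25/78 = 259/78
  10 + 78/259 = 2668/259

2668/259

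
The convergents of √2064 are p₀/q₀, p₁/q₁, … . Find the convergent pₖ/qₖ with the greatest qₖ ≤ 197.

√2064 = [45; 2, 3, 7, 3, 2, 90, …] (period length 6).
Convergents:
  p_0/q_0 = 45/1
  p_1/q_1 = 91/2
  p_2/q_2 = 318/7
  p_3/q_3 = 2317/51
  p_4/q_4 = 7269/160
  p_5/q_5 = 16855/371
q_4 = 160 ≤ 197 < 371 = q_5, so the answer is 7269/160.

7269/160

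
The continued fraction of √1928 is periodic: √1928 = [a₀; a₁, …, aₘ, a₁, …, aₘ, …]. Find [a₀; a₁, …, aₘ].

a₀ = ⌊√1928⌋ = 43.
With m₀=0, d₀=1 and mₖ₊₁ = dₖaₖ − mₖ, dₖ₊₁ = (n − mₖ₊₁²)/dₖ, aₖ₊₁ = ⌊(a₀+mₖ₊₁)/dₖ₊₁⌋:
  k=1: m=43, d=79, a=1
  k=2: m=36, d=8, a=9
  k=3: m=36, d=79, a=1
  k=4: m=43, d=1, a=86
d=1 and a=2a₀=86 at k=4, so the next step gives (m, d) = (43, 79) again — its k=1 value — and the period has length 4.

[43; 1, 9, 1, 86]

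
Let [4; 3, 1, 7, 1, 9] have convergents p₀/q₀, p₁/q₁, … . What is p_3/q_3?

Using pₖ = aₖpₖ₋₁ + pₖ₋₂, qₖ = aₖqₖ₋₁ + qₖ₋₂ (with p₋₁=1, p₋₂=0, q₋₁=0, q₋₂=1):
  k=0: a=4, p=4, q=1
  k=1: a=3, p=13, q=3
  k=2: a=1, p=17, q=4
  k=3: a=7, p=132, q=31

132/31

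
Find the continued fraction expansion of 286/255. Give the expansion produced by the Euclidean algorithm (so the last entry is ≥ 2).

[1; 8, 4, 2, 3]

286 = 1·255 + 31
255 = 8·31 + 7
31 = 4·7 + 3
7 = 2·3 + 1
3 = 3·1 + 0  (stop)
So 286/255 = [1; 8, 4, 2, 3].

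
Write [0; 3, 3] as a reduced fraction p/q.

Using pₖ = aₖpₖ₋₁ + pₖ₋₂ and qₖ = aₖqₖ₋₁ + qₖ₋₂:
  k=0: a=0, p=0, q=1
  k=1: a=3, p=1, q=3
  k=2: a=3, p=3, q=10

3/10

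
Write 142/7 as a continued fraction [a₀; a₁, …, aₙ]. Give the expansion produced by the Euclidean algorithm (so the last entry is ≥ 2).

142 = 20*7 + 2
7 = 3*2 + 1
2 = 2*1 + 0  (stop)
So 142/7 = [20; 3, 2].

[20; 3, 2]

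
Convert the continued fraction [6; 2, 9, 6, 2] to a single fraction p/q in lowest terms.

Using pₖ = aₖpₖ₋₁ + pₖ₋₂ and qₖ = aₖqₖ₋₁ + qₖ₋₂:
  k=0: a=6, p=6, q=1
  k=1: a=2, p=13, q=2
  k=2: a=9, p=123, q=19
  k=3: a=6, p=751, q=116
  k=4: a=2, p=1625, q=251

1625/251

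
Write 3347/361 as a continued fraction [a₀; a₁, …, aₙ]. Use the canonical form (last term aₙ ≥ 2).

[9; 3, 1, 2, 6, 5]

3347 = 9*361 + 98
361 = 3*98 + 67
98 = 1*67 + 31
67 = 2*31 + 5
31 = 6*5 + 1
5 = 5*1 + 0  (stop)
So 3347/361 = [9; 3, 1, 2, 6, 5].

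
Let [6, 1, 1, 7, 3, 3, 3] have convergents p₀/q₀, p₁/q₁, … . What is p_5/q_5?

1019/156

Using pₖ = aₖpₖ₋₁ + pₖ₋₂, qₖ = aₖqₖ₋₁ + qₖ₋₂ (with p₋₁=1, p₋₂=0, q₋₁=0, q₋₂=1):
  k=0: a=6, p=6, q=1
  k=1: a=1, p=7, q=1
  k=2: a=1, p=13, q=2
  k=3: a=7, p=98, q=15
  k=4: a=3, p=307, q=47
  k=5: a=3, p=1019, q=156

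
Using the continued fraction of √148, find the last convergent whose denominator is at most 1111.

√148 = [12; 6, 24, …] (period length 2).
Convergents:
  p_0/q_0 = 12/1
  p_1/q_1 = 73/6
  p_2/q_2 = 1764/145
  p_3/q_3 = 10657/876
  p_4/q_4 = 257532/21169
q_3 = 876 ≤ 1111 < 21169 = q_4, so the answer is 10657/876.

10657/876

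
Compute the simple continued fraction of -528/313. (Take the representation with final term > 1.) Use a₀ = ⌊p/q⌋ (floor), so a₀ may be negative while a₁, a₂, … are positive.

-528 = -2×313 + 98
313 = 3×98 + 19
98 = 5×19 + 3
19 = 6×3 + 1
3 = 3×1 + 0  (stop)
So -528/313 = [-2; 3, 5, 6, 3].

[-2; 3, 5, 6, 3]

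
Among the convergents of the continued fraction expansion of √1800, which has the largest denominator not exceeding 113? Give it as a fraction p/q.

2885/68

√1800 = [42; 2, 2, 1, 8, 1, 2, 2, 84, …] (period length 8).
Convergents:
  p_0/q_0 = 42/1
  p_1/q_1 = 85/2
  p_2/q_2 = 212/5
  p_3/q_3 = 297/7
  p_4/q_4 = 2588/61
  p_5/q_5 = 2885/68
  p_6/q_6 = 8358/197
q_5 = 68 ≤ 113 < 197 = q_6, so the answer is 2885/68.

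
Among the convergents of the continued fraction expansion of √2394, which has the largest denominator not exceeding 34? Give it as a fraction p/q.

√2394 = [48; 1, 12, 1, 96, …] (period length 4).
Convergents:
  p_0/q_0 = 48/1
  p_1/q_1 = 49/1
  p_2/q_2 = 636/13
  p_3/q_3 = 685/14
  p_4/q_4 = 66396/1357
q_3 = 14 ≤ 34 < 1357 = q_4, so the answer is 685/14.

685/14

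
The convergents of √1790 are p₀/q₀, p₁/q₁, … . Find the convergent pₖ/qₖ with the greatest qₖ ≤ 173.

√1790 = [42; 3, 4, 8, 4, 3, 84, …] (period length 6).
Convergents:
  p_0/q_0 = 42/1
  p_1/q_1 = 127/3
  p_2/q_2 = 550/13
  p_3/q_3 = 4527/107
  p_4/q_4 = 18658/441
q_3 = 107 ≤ 173 < 441 = q_4, so the answer is 4527/107.

4527/107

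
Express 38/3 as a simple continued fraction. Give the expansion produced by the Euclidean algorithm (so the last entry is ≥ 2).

38 = 12·3 + 2
3 = 1·2 + 1
2 = 2·1 + 0  (stop)
So 38/3 = [12; 1, 2].

[12; 1, 2]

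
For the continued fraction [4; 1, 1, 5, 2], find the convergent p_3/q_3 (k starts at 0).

Using pₖ = aₖpₖ₋₁ + pₖ₋₂, qₖ = aₖqₖ₋₁ + qₖ₋₂ (with p₋₁=1, p₋₂=0, q₋₁=0, q₋₂=1):
  k=0: a=4, p=4, q=1
  k=1: a=1, p=5, q=1
  k=2: a=1, p=9, q=2
  k=3: a=5, p=50, q=11

50/11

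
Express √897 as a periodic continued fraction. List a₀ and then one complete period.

[29; 1, 18, 1, 58]

a₀ = ⌊√897⌋ = 29.
With m₀=0, d₀=1 and mₖ₊₁ = dₖaₖ − mₖ, dₖ₊₁ = (n − mₖ₊₁²)/dₖ, aₖ₊₁ = ⌊(a₀+mₖ₊₁)/dₖ₊₁⌋:
  k=1: m=29, d=56, a=1
  k=2: m=27, d=3, a=18
  k=3: m=27, d=56, a=1
  k=4: m=29, d=1, a=58
d=1 and a=2a₀=58 at k=4, so the next step gives (m, d) = (29, 56) again — its k=1 value — and the period has length 4.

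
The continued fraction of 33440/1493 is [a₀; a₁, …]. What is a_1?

2

33440 = 22·1493 + 594   →  a_0 = 22
1493 = 2·594 + 305   →  a_1 = 2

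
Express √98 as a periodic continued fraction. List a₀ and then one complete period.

[9; 1, 8, 1, 18]

a₀ = ⌊√98⌋ = 9.
With m₀=0, d₀=1 and mₖ₊₁ = dₖaₖ − mₖ, dₖ₊₁ = (n − mₖ₊₁²)/dₖ, aₖ₊₁ = ⌊(a₀+mₖ₊₁)/dₖ₊₁⌋:
  k=1: m=9, d=17, a=1
  k=2: m=8, d=2, a=8
  k=3: m=8, d=17, a=1
  k=4: m=9, d=1, a=18
d=1 and a=2a₀=18 at k=4, so the next step gives (m, d) = (9, 17) again — its k=1 value — and the period has length 4.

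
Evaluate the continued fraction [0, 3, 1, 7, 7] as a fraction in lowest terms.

57/221

Fold from the inside: start with 7/1.
  7 + 1/7 = 50/7
  1 + 7/50 = 57/50
  3 + 50/57 = 221/57
  0 + 57/221 = 57/221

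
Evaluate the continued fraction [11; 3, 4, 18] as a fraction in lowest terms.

2680/237

Using pₖ = aₖpₖ₋₁ + pₖ₋₂ and qₖ = aₖqₖ₋₁ + qₖ₋₂:
  k=0: a=11, p=11, q=1
  k=1: a=3, p=34, q=3
  k=2: a=4, p=147, q=13
  k=3: a=18, p=2680, q=237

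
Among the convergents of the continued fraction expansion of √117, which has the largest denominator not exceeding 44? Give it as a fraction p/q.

119/11

√117 = [10; 1, 4, 2, 4, 1, 20, …] (period length 6).
Convergents:
  p_0/q_0 = 10/1
  p_1/q_1 = 11/1
  p_2/q_2 = 54/5
  p_3/q_3 = 119/11
  p_4/q_4 = 530/49
q_3 = 11 ≤ 44 < 49 = q_4, so the answer is 119/11.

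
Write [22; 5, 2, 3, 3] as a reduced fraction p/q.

2773/125

Using pₖ = aₖpₖ₋₁ + pₖ₋₂ and qₖ = aₖqₖ₋₁ + qₖ₋₂:
  k=0: a=22, p=22, q=1
  k=1: a=5, p=111, q=5
  k=2: a=2, p=244, q=11
  k=3: a=3, p=843, q=38
  k=4: a=3, p=2773, q=125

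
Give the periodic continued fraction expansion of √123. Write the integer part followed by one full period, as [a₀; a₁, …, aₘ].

[11; 11, 22]

a₀ = ⌊√123⌋ = 11.
With m₀=0, d₀=1 and mₖ₊₁ = dₖaₖ − mₖ, dₖ₊₁ = (n − mₖ₊₁²)/dₖ, aₖ₊₁ = ⌊(a₀+mₖ₊₁)/dₖ₊₁⌋:
  k=1: m=11, d=2, a=11
  k=2: m=11, d=1, a=22
d=1 and a=2a₀=22 at k=2, so the next step gives (m, d) = (11, 2) again — its k=1 value — and the period has length 2.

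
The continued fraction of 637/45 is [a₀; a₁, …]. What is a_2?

2

637 = 14·45 + 7   →  a_0 = 14
45 = 6·7 + 3   →  a_1 = 6
7 = 2·3 + 1   →  a_2 = 2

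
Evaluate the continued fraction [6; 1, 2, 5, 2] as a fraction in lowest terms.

Fold from the inside: start with 2/1.
  5 + 1/2 = 11/2
  2 + 2/11 = 24/11
  1 + 11/24 = 35/24
  6 + 24/35 = 234/35

234/35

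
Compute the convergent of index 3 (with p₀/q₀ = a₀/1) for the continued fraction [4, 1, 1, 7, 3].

Using pₖ = aₖpₖ₋₁ + pₖ₋₂, qₖ = aₖqₖ₋₁ + qₖ₋₂ (with p₋₁=1, p₋₂=0, q₋₁=0, q₋₂=1):
  k=0: a=4, p=4, q=1
  k=1: a=1, p=5, q=1
  k=2: a=1, p=9, q=2
  k=3: a=7, p=68, q=15

68/15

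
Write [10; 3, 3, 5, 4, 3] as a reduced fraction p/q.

7407/719

Using pₖ = aₖpₖ₋₁ + pₖ₋₂ and qₖ = aₖqₖ₋₁ + qₖ₋₂:
  k=0: a=10, p=10, q=1
  k=1: a=3, p=31, q=3
  k=2: a=3, p=103, q=10
  k=3: a=5, p=546, q=53
  k=4: a=4, p=2287, q=222
  k=5: a=3, p=7407, q=719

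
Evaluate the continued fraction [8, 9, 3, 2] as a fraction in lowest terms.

527/65

Fold from the inside: start with 2/1.
  3 + 1/2 = 7/2
  9 + 2/7 = 65/7
  8 + 7/65 = 527/65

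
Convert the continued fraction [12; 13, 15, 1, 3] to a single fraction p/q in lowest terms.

Fold from the inside: start with 3/1.
  1 + 1/3 = 4/3
  15 + 3/4 = 63/4
  13 + 4/63 = 823/63
  12 + 63/823 = 9939/823

9939/823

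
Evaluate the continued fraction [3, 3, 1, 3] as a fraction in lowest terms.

49/15

Using pₖ = aₖpₖ₋₁ + pₖ₋₂ and qₖ = aₖqₖ₋₁ + qₖ₋₂:
  k=0: a=3, p=3, q=1
  k=1: a=3, p=10, q=3
  k=2: a=1, p=13, q=4
  k=3: a=3, p=49, q=15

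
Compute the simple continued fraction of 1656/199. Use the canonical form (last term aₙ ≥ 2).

[8; 3, 9, 7]

1656 = 8*199 + 64
199 = 3*64 + 7
64 = 9*7 + 1
7 = 7*1 + 0  (stop)
So 1656/199 = [8; 3, 9, 7].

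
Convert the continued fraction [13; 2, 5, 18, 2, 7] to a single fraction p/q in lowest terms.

41401/3077

Fold from the inside: start with 7/1.
  2 + 1/7 = 15/7
  18 + 7/15 = 277/15
  5 + 15/277 = 1400/277
  2 + 277/1400 = 3077/1400
  13 + 1400/3077 = 41401/3077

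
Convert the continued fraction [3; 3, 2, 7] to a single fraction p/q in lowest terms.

Using pₖ = aₖpₖ₋₁ + pₖ₋₂ and qₖ = aₖqₖ₋₁ + qₖ₋₂:
  k=0: a=3, p=3, q=1
  k=1: a=3, p=10, q=3
  k=2: a=2, p=23, q=7
  k=3: a=7, p=171, q=52

171/52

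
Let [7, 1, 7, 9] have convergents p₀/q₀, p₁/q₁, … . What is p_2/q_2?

63/8

Using pₖ = aₖpₖ₋₁ + pₖ₋₂, qₖ = aₖqₖ₋₁ + qₖ₋₂ (with p₋₁=1, p₋₂=0, q₋₁=0, q₋₂=1):
  k=0: a=7, p=7, q=1
  k=1: a=1, p=8, q=1
  k=2: a=7, p=63, q=8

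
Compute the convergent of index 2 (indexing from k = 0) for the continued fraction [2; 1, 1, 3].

Using pₖ = aₖpₖ₋₁ + pₖ₋₂, qₖ = aₖqₖ₋₁ + qₖ₋₂ (with p₋₁=1, p₋₂=0, q₋₁=0, q₋₂=1):
  k=0: a=2, p=2, q=1
  k=1: a=1, p=3, q=1
  k=2: a=1, p=5, q=2

5/2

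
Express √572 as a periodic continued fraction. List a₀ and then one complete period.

a₀ = ⌊√572⌋ = 23.
With m₀=0, d₀=1 and mₖ₊₁ = dₖaₖ − mₖ, dₖ₊₁ = (n − mₖ₊₁²)/dₖ, aₖ₊₁ = ⌊(a₀+mₖ₊₁)/dₖ₊₁⌋:
  k=1: m=23, d=43, a=1
  k=2: m=20, d=4, a=10
  k=3: m=20, d=43, a=1
  k=4: m=23, d=1, a=46
d=1 and a=2a₀=46 at k=4, so the next step gives (m, d) = (23, 43) again — its k=1 value — and the period has length 4.

[23; 1, 10, 1, 46]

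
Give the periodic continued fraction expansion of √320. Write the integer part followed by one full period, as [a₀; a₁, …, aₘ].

a₀ = ⌊√320⌋ = 17.

[17; 1, 7, 1, 34]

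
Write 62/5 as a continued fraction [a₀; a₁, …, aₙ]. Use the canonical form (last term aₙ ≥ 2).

[12; 2, 2]

62 = 12×5 + 2
5 = 2×2 + 1
2 = 2×1 + 0  (stop)
So 62/5 = [12; 2, 2].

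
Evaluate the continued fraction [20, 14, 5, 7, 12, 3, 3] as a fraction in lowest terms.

1275738/63563

Fold from the inside: start with 3/1.
  3 + 1/3 = 10/3
  12 + 3/10 = 123/10
  7 + 10/123 = 871/123
  5 + 123/871 = 4478/871
  14 + 871/4478 = 63563/4478
  20 + 4478/63563 = 1275738/63563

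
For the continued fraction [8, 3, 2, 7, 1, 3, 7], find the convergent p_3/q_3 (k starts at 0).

Using pₖ = aₖpₖ₋₁ + pₖ₋₂, qₖ = aₖqₖ₋₁ + qₖ₋₂ (with p₋₁=1, p₋₂=0, q₋₁=0, q₋₂=1):
  k=0: a=8, p=8, q=1
  k=1: a=3, p=25, q=3
  k=2: a=2, p=58, q=7
  k=3: a=7, p=431, q=52

431/52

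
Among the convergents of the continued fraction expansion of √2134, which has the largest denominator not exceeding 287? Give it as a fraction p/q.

9701/210

√2134 = [46; 5, 8, 5, 92, …] (period length 4).
Convergents:
  p_0/q_0 = 46/1
  p_1/q_1 = 231/5
  p_2/q_2 = 1894/41
  p_3/q_3 = 9701/210
  p_4/q_4 = 894386/19361
q_3 = 210 ≤ 287 < 19361 = q_4, so the answer is 9701/210.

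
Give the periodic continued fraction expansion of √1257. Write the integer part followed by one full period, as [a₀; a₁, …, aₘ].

[35; 2, 4, 1, 22, 1, 4, 2, 70]

a₀ = ⌊√1257⌋ = 35.
With m₀=0, d₀=1 and mₖ₊₁ = dₖaₖ − mₖ, dₖ₊₁ = (n − mₖ₊₁²)/dₖ, aₖ₊₁ = ⌊(a₀+mₖ₊₁)/dₖ₊₁⌋:
  k=1: m=35, d=32, a=2
  k=2: m=29, d=13, a=4
  k=3: m=23, d=56, a=1
  k=4: m=33, d=3, a=22
  k=5: m=33, d=56, a=1
  k=6: m=23, d=13, a=4
  k=7: m=29, d=32, a=2
  k=8: m=35, d=1, a=70
d=1 and a=2a₀=70 at k=8, so the next step gives (m, d) = (35, 32) again — its k=1 value — and the period has length 8.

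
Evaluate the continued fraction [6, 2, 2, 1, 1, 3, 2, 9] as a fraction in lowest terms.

Fold from the inside: start with 9/1.
  2 + 1/9 = 19/9
  3 + 9/19 = 66/19
  1 + 19/66 = 85/66
  1 + 66/85 = 151/85
  2 + 85/151 = 387/151
  2 + 151/387 = 925/387
  6 + 387/925 = 5937/925

5937/925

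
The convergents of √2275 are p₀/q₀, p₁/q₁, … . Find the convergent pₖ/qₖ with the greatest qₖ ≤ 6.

√2275 = [47; 1, 2, 3, 2, 1, 94, …] (period length 6).
Convergents:
  p_0/q_0 = 47/1
  p_1/q_1 = 48/1
  p_2/q_2 = 143/3
  p_3/q_3 = 477/10
q_2 = 3 ≤ 6 < 10 = q_3, so the answer is 143/3.

143/3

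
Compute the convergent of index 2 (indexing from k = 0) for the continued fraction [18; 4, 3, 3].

237/13

Using pₖ = aₖpₖ₋₁ + pₖ₋₂, qₖ = aₖqₖ₋₁ + qₖ₋₂ (with p₋₁=1, p₋₂=0, q₋₁=0, q₋₂=1):
  k=0: a=18, p=18, q=1
  k=1: a=4, p=73, q=4
  k=2: a=3, p=237, q=13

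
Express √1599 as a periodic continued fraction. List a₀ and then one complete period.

[39; 1, 78]

a₀ = ⌊√1599⌋ = 39.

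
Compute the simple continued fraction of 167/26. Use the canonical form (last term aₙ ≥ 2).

167 = 6*26 + 11
26 = 2*11 + 4
11 = 2*4 + 3
4 = 1*3 + 1
3 = 3*1 + 0  (stop)
So 167/26 = [6; 2, 2, 1, 3].

[6; 2, 2, 1, 3]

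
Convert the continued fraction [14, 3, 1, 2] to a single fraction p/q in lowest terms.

Fold from the inside: start with 2/1.
  1 + 1/2 = 3/2
  3 + 2/3 = 11/3
  14 + 3/11 = 157/11

157/11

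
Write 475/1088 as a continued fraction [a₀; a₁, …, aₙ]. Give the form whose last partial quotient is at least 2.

[0; 2, 3, 2, 3, 1, 4, 3]

475 = 0·1088 + 475
1088 = 2·475 + 138
475 = 3·138 + 61
138 = 2·61 + 16
61 = 3·16 + 13
16 = 1·13 + 3
13 = 4·3 + 1
3 = 3·1 + 0  (stop)
So 475/1088 = [0; 2, 3, 2, 3, 1, 4, 3].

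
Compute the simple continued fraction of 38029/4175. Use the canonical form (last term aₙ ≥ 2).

[9; 9, 5, 9, 1, 8]

38029 = 9*4175 + 454
4175 = 9*454 + 89
454 = 5*89 + 9
89 = 9*9 + 8
9 = 1*8 + 1
8 = 8*1 + 0  (stop)
So 38029/4175 = [9; 9, 5, 9, 1, 8].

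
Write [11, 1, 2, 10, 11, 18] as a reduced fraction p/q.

72668/6223

Using pₖ = aₖpₖ₋₁ + pₖ₋₂ and qₖ = aₖqₖ₋₁ + qₖ₋₂:
  k=0: a=11, p=11, q=1
  k=1: a=1, p=12, q=1
  k=2: a=2, p=35, q=3
  k=3: a=10, p=362, q=31
  k=4: a=11, p=4017, q=344
  k=5: a=18, p=72668, q=6223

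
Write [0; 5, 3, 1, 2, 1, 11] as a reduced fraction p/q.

Fold from the inside: start with 11/1.
  1 + 1/11 = 12/11
  2 + 11/12 = 35/12
  1 + 12/35 = 47/35
  3 + 35/47 = 176/47
  5 + 47/176 = 927/176
  0 + 176/927 = 176/927

176/927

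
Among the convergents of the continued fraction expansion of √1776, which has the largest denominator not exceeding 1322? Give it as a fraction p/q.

√1776 = [42; 7, 84, …] (period length 2).
Convergents:
  p_0/q_0 = 42/1
  p_1/q_1 = 295/7
  p_2/q_2 = 24822/589
  p_3/q_3 = 174049/4130
q_2 = 589 ≤ 1322 < 4130 = q_3, so the answer is 24822/589.

24822/589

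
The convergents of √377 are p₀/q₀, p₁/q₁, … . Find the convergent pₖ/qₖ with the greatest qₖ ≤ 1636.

18135/934

√377 = [19; 2, 2, 2, 38, …] (period length 4).
Convergents:
  p_0/q_0 = 19/1
  p_1/q_1 = 39/2
  p_2/q_2 = 97/5
  p_3/q_3 = 233/12
  p_4/q_4 = 8951/461
  p_5/q_5 = 18135/934
  p_6/q_6 = 45221/2329
q_5 = 934 ≤ 1636 < 2329 = q_6, so the answer is 18135/934.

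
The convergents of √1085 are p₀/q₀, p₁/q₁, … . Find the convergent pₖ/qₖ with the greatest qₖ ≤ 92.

√1085 = [32; 1, 15, 2, 15, 1, 64, …] (period length 6).
Convergents:
  p_0/q_0 = 32/1
  p_1/q_1 = 33/1
  p_2/q_2 = 527/16
  p_3/q_3 = 1087/33
  p_4/q_4 = 16832/511
q_3 = 33 ≤ 92 < 511 = q_4, so the answer is 1087/33.

1087/33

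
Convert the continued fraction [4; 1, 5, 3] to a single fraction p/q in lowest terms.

92/19

Fold from the inside: start with 3/1.
  5 + 1/3 = 16/3
  1 + 3/16 = 19/16
  4 + 16/19 = 92/19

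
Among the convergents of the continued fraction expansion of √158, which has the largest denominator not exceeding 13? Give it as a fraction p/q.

88/7

√158 = [12; 1, 1, 3, 12, 3, 1, 1, 24, …] (period length 8).
Convergents:
  p_0/q_0 = 12/1
  p_1/q_1 = 13/1
  p_2/q_2 = 25/2
  p_3/q_3 = 88/7
  p_4/q_4 = 1081/86
q_3 = 7 ≤ 13 < 86 = q_4, so the answer is 88/7.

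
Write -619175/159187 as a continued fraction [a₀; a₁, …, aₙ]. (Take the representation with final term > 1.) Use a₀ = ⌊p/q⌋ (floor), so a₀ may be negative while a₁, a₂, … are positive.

-619175 = -4·159187 + 17573
159187 = 9·17573 + 1030
17573 = 17·1030 + 63
1030 = 16·63 + 22
63 = 2·22 + 19
22 = 1·19 + 3
19 = 6·3 + 1
3 = 3·1 + 0  (stop)
So -619175/159187 = [-4; 9, 17, 16, 2, 1, 6, 3].

[-4; 9, 17, 16, 2, 1, 6, 3]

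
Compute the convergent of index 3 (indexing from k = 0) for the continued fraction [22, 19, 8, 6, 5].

Using pₖ = aₖpₖ₋₁ + pₖ₋₂, qₖ = aₖqₖ₋₁ + qₖ₋₂ (with p₋₁=1, p₋₂=0, q₋₁=0, q₋₂=1):
  k=0: a=22, p=22, q=1
  k=1: a=19, p=419, q=19
  k=2: a=8, p=3374, q=153
  k=3: a=6, p=20663, q=937

20663/937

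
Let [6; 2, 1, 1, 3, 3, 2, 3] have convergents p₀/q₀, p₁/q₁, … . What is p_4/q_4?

115/18

Using pₖ = aₖpₖ₋₁ + pₖ₋₂, qₖ = aₖqₖ₋₁ + qₖ₋₂ (with p₋₁=1, p₋₂=0, q₋₁=0, q₋₂=1):
  k=0: a=6, p=6, q=1
  k=1: a=2, p=13, q=2
  k=2: a=1, p=19, q=3
  k=3: a=1, p=32, q=5
  k=4: a=3, p=115, q=18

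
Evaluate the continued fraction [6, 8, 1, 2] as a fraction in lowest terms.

159/26

Fold from the inside: start with 2/1.
  1 + 1/2 = 3/2
  8 + 2/3 = 26/3
  6 + 3/26 = 159/26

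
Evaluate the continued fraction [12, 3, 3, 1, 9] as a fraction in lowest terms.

1563/127

Fold from the inside: start with 9/1.
  1 + 1/9 = 10/9
  3 + 9/10 = 39/10
  3 + 10/39 = 127/39
  12 + 39/127 = 1563/127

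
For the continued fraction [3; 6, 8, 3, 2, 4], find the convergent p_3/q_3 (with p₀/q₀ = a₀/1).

484/153

Using pₖ = aₖpₖ₋₁ + pₖ₋₂, qₖ = aₖqₖ₋₁ + qₖ₋₂ (with p₋₁=1, p₋₂=0, q₋₁=0, q₋₂=1):
  k=0: a=3, p=3, q=1
  k=1: a=6, p=19, q=6
  k=2: a=8, p=155, q=49
  k=3: a=3, p=484, q=153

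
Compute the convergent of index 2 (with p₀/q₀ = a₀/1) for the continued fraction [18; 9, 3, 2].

507/28

Using pₖ = aₖpₖ₋₁ + pₖ₋₂, qₖ = aₖqₖ₋₁ + qₖ₋₂ (with p₋₁=1, p₋₂=0, q₋₁=0, q₋₂=1):
  k=0: a=18, p=18, q=1
  k=1: a=9, p=163, q=9
  k=2: a=3, p=507, q=28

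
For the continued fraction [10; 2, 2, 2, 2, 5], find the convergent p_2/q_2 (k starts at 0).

52/5

Using pₖ = aₖpₖ₋₁ + pₖ₋₂, qₖ = aₖqₖ₋₁ + qₖ₋₂ (with p₋₁=1, p₋₂=0, q₋₁=0, q₋₂=1):
  k=0: a=10, p=10, q=1
  k=1: a=2, p=21, q=2
  k=2: a=2, p=52, q=5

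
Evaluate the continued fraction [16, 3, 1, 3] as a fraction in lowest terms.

244/15

Fold from the inside: start with 3/1.
  1 + 1/3 = 4/3
  3 + 3/4 = 15/4
  16 + 4/15 = 244/15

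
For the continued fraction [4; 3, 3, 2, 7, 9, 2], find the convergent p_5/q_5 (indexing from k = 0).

Using pₖ = aₖpₖ₋₁ + pₖ₋₂, qₖ = aₖqₖ₋₁ + qₖ₋₂ (with p₋₁=1, p₋₂=0, q₋₁=0, q₋₂=1):
  k=0: a=4, p=4, q=1
  k=1: a=3, p=13, q=3
  k=2: a=3, p=43, q=10
  k=3: a=2, p=99, q=23
  k=4: a=7, p=736, q=171
  k=5: a=9, p=6723, q=1562

6723/1562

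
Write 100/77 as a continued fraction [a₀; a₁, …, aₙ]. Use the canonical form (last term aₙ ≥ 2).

[1; 3, 2, 1, 7]

100 = 1·77 + 23
77 = 3·23 + 8
23 = 2·8 + 7
8 = 1·7 + 1
7 = 7·1 + 0  (stop)
So 100/77 = [1; 3, 2, 1, 7].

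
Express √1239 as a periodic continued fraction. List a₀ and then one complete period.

[35; 5, 70]

a₀ = ⌊√1239⌋ = 35.
With m₀=0, d₀=1 and mₖ₊₁ = dₖaₖ − mₖ, dₖ₊₁ = (n − mₖ₊₁²)/dₖ, aₖ₊₁ = ⌊(a₀+mₖ₊₁)/dₖ₊₁⌋:
  k=1: m=35, d=14, a=5
  k=2: m=35, d=1, a=70
d=1 and a=2a₀=70 at k=2, so the next step gives (m, d) = (35, 14) again — its k=1 value — and the period has length 2.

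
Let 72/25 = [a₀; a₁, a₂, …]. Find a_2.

7

72 = 2·25 + 22   →  a_0 = 2
25 = 1·22 + 3   →  a_1 = 1
22 = 7·3 + 1   →  a_2 = 7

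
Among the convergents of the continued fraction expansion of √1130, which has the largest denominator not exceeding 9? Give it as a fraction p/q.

269/8

√1130 = [33; 1, 1, 1, 1, 1, 1, 66, …] (period length 7).
Convergents:
  p_0/q_0 = 33/1
  p_1/q_1 = 34/1
  p_2/q_2 = 67/2
  p_3/q_3 = 101/3
  p_4/q_4 = 168/5
  p_5/q_5 = 269/8
  p_6/q_6 = 437/13
q_5 = 8 ≤ 9 < 13 = q_6, so the answer is 269/8.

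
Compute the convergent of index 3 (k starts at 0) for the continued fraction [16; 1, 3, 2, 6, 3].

151/9

Using pₖ = aₖpₖ₋₁ + pₖ₋₂, qₖ = aₖqₖ₋₁ + qₖ₋₂ (with p₋₁=1, p₋₂=0, q₋₁=0, q₋₂=1):
  k=0: a=16, p=16, q=1
  k=1: a=1, p=17, q=1
  k=2: a=3, p=67, q=4
  k=3: a=2, p=151, q=9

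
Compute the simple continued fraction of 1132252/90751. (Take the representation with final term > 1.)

[12; 2, 10, 8, 17, 10, 3]

1132252 = 12*90751 + 43240
90751 = 2*43240 + 4271
43240 = 10*4271 + 530
4271 = 8*530 + 31
530 = 17*31 + 3
31 = 10*3 + 1
3 = 3*1 + 0  (stop)
So 1132252/90751 = [12; 2, 10, 8, 17, 10, 3].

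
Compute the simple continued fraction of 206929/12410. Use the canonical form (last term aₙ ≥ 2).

[16; 1, 2, 14, 12, 2, 11]

206929 = 16×12410 + 8369
12410 = 1×8369 + 4041
8369 = 2×4041 + 287
4041 = 14×287 + 23
287 = 12×23 + 11
23 = 2×11 + 1
11 = 11×1 + 0  (stop)
So 206929/12410 = [16; 1, 2, 14, 12, 2, 11].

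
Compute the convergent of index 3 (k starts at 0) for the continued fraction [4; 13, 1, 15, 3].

Using pₖ = aₖpₖ₋₁ + pₖ₋₂, qₖ = aₖqₖ₋₁ + qₖ₋₂ (with p₋₁=1, p₋₂=0, q₋₁=0, q₋₂=1):
  k=0: a=4, p=4, q=1
  k=1: a=13, p=53, q=13
  k=2: a=1, p=57, q=14
  k=3: a=15, p=908, q=223

908/223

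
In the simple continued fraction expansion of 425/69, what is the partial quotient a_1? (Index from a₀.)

425 = 6·69 + 11   →  a_0 = 6
69 = 6·11 + 3   →  a_1 = 6

6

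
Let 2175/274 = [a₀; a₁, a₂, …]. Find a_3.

2175 = 7·274 + 257   →  a_0 = 7
274 = 1·257 + 17   →  a_1 = 1
257 = 15·17 + 2   →  a_2 = 15
17 = 8·2 + 1   →  a_3 = 8

8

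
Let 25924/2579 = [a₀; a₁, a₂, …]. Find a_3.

25924 = 10·2579 + 134   →  a_0 = 10
2579 = 19·134 + 33   →  a_1 = 19
134 = 4·33 + 2   →  a_2 = 4
33 = 16·2 + 1   →  a_3 = 16

16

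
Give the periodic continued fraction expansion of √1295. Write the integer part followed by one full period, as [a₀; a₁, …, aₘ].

a₀ = ⌊√1295⌋ = 35.
With m₀=0, d₀=1 and mₖ₊₁ = dₖaₖ − mₖ, dₖ₊₁ = (n − mₖ₊₁²)/dₖ, aₖ₊₁ = ⌊(a₀+mₖ₊₁)/dₖ₊₁⌋:
  k=1: m=35, d=70, a=1
  k=2: m=35, d=1, a=70
d=1 and a=2a₀=70 at k=2, so the next step gives (m, d) = (35, 70) again — its k=1 value — and the period has length 2.

[35; 1, 70]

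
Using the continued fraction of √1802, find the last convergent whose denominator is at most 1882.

71698/1689

√1802 = [42; 2, 4, 2, 84, …] (period length 4).
Convergents:
  p_0/q_0 = 42/1
  p_1/q_1 = 85/2
  p_2/q_2 = 382/9
  p_3/q_3 = 849/20
  p_4/q_4 = 71698/1689
  p_5/q_5 = 144245/3398
q_4 = 1689 ≤ 1882 < 3398 = q_5, so the answer is 71698/1689.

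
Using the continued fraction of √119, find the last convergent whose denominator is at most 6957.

28799/2640

√119 = [10; 1, 9, 1, 20, …] (period length 4).
Convergents:
  p_0/q_0 = 10/1
  p_1/q_1 = 11/1
  p_2/q_2 = 109/10
  p_3/q_3 = 120/11
  p_4/q_4 = 2509/230
  p_5/q_5 = 2629/241
  p_6/q_6 = 26170/2399
  p_7/q_7 = 28799/2640
  p_8/q_8 = 602150/55199
q_7 = 2640 ≤ 6957 < 55199 = q_8, so the answer is 28799/2640.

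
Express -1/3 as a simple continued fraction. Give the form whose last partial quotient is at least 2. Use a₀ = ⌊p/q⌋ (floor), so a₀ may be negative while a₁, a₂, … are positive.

[-1; 1, 2]

-1 = -1×3 + 2
3 = 1×2 + 1
2 = 2×1 + 0  (stop)
So -1/3 = [-1; 1, 2].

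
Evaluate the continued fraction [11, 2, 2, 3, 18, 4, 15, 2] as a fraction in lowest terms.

Fold from the inside: start with 2/1.
  15 + 1/2 = 31/2
  4 + 2/31 = 126/31
  18 + 31/126 = 2299/126
  3 + 126/2299 = 7023/2299
  2 + 2299/7023 = 16345/7023
  2 + 7023/16345 = 39713/16345
  11 + 16345/39713 = 453188/39713

453188/39713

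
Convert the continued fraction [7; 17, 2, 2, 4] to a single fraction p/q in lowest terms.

2703/383

Using pₖ = aₖpₖ₋₁ + pₖ₋₂ and qₖ = aₖqₖ₋₁ + qₖ₋₂:
  k=0: a=7, p=7, q=1
  k=1: a=17, p=120, q=17
  k=2: a=2, p=247, q=35
  k=3: a=2, p=614, q=87
  k=4: a=4, p=2703, q=383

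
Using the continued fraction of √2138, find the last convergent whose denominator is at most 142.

√2138 = [46; 4, 5, 5, 4, 92, …] (period length 5).
Convergents:
  p_0/q_0 = 46/1
  p_1/q_1 = 185/4
  p_2/q_2 = 971/21
  p_3/q_3 = 5040/109
  p_4/q_4 = 21131/457
q_3 = 109 ≤ 142 < 457 = q_4, so the answer is 5040/109.

5040/109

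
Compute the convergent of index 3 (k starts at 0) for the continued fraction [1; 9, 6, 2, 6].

Using pₖ = aₖpₖ₋₁ + pₖ₋₂, qₖ = aₖqₖ₋₁ + qₖ₋₂ (with p₋₁=1, p₋₂=0, q₋₁=0, q₋₂=1):
  k=0: a=1, p=1, q=1
  k=1: a=9, p=10, q=9
  k=2: a=6, p=61, q=55
  k=3: a=2, p=132, q=119

132/119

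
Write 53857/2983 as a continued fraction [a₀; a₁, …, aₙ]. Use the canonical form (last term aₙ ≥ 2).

[18; 18, 3, 3, 16]

53857 = 18×2983 + 163
2983 = 18×163 + 49
163 = 3×49 + 16
49 = 3×16 + 1
16 = 16×1 + 0  (stop)
So 53857/2983 = [18; 18, 3, 3, 16].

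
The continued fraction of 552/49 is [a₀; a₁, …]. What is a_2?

552 = 11·49 + 13   →  a_0 = 11
49 = 3·13 + 10   →  a_1 = 3
13 = 1·10 + 3   →  a_2 = 1

1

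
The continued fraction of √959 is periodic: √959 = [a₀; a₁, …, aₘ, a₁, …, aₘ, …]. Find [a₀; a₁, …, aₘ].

a₀ = ⌊√959⌋ = 30.
With m₀=0, d₀=1 and mₖ₊₁ = dₖaₖ − mₖ, dₖ₊₁ = (n − mₖ₊₁²)/dₖ, aₖ₊₁ = ⌊(a₀+mₖ₊₁)/dₖ₊₁⌋:
  k=1: m=30, d=59, a=1
  k=2: m=29, d=2, a=29
  k=3: m=29, d=59, a=1
  k=4: m=30, d=1, a=60
d=1 and a=2a₀=60 at k=4, so the next step gives (m, d) = (30, 59) again — its k=1 value — and the period has length 4.

[30; 1, 29, 1, 60]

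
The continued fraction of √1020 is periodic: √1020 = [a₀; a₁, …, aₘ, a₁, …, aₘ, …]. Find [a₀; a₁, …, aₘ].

[31; 1, 14, 1, 62]

a₀ = ⌊√1020⌋ = 31.
With m₀=0, d₀=1 and mₖ₊₁ = dₖaₖ − mₖ, dₖ₊₁ = (n − mₖ₊₁²)/dₖ, aₖ₊₁ = ⌊(a₀+mₖ₊₁)/dₖ₊₁⌋:
  k=1: m=31, d=59, a=1
  k=2: m=28, d=4, a=14
  k=3: m=28, d=59, a=1
  k=4: m=31, d=1, a=62
d=1 and a=2a₀=62 at k=4, so the next step gives (m, d) = (31, 59) again — its k=1 value — and the period has length 4.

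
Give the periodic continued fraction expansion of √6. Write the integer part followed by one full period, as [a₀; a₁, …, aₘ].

[2; 2, 4]

a₀ = ⌊√6⌋ = 2.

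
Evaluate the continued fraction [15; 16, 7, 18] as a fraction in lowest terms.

30877/2050

Fold from the inside: start with 18/1.
  7 + 1/18 = 127/18
  16 + 18/127 = 2050/127
  15 + 127/2050 = 30877/2050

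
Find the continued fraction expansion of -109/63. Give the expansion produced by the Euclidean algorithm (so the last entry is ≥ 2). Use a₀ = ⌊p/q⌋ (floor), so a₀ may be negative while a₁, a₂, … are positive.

-109 = -2·63 + 17
63 = 3·17 + 12
17 = 1·12 + 5
12 = 2·5 + 2
5 = 2·2 + 1
2 = 2·1 + 0  (stop)
So -109/63 = [-2; 3, 1, 2, 2, 2].

[-2; 3, 1, 2, 2, 2]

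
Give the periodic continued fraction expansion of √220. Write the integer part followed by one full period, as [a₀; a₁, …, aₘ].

[14; 1, 4, 1, 28]

a₀ = ⌊√220⌋ = 14.
With m₀=0, d₀=1 and mₖ₊₁ = dₖaₖ − mₖ, dₖ₊₁ = (n − mₖ₊₁²)/dₖ, aₖ₊₁ = ⌊(a₀+mₖ₊₁)/dₖ₊₁⌋:
  k=1: m=14, d=24, a=1
  k=2: m=10, d=5, a=4
  k=3: m=10, d=24, a=1
  k=4: m=14, d=1, a=28
d=1 and a=2a₀=28 at k=4, so the next step gives (m, d) = (14, 24) again — its k=1 value — and the period has length 4.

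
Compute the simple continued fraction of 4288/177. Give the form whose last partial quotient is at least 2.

4288 = 24*177 + 40
177 = 4*40 + 17
40 = 2*17 + 6
17 = 2*6 + 5
6 = 1*5 + 1
5 = 5*1 + 0  (stop)
So 4288/177 = [24; 4, 2, 2, 1, 5].

[24; 4, 2, 2, 1, 5]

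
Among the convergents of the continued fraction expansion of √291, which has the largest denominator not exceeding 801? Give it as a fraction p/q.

9877/579

√291 = [17; 17, 34, …] (period length 2).
Convergents:
  p_0/q_0 = 17/1
  p_1/q_1 = 290/17
  p_2/q_2 = 9877/579
  p_3/q_3 = 168199/9860
q_2 = 579 ≤ 801 < 9860 = q_3, so the answer is 9877/579.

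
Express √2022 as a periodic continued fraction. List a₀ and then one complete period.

[44; 1, 28, 1, 88]

a₀ = ⌊√2022⌋ = 44.
With m₀=0, d₀=1 and mₖ₊₁ = dₖaₖ − mₖ, dₖ₊₁ = (n − mₖ₊₁²)/dₖ, aₖ₊₁ = ⌊(a₀+mₖ₊₁)/dₖ₊₁⌋:
  k=1: m=44, d=86, a=1
  k=2: m=42, d=3, a=28
  k=3: m=42, d=86, a=1
  k=4: m=44, d=1, a=88
d=1 and a=2a₀=88 at k=4, so the next step gives (m, d) = (44, 86) again — its k=1 value — and the period has length 4.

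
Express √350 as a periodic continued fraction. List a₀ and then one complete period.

a₀ = ⌊√350⌋ = 18.
With m₀=0, d₀=1 and mₖ₊₁ = dₖaₖ − mₖ, dₖ₊₁ = (n − mₖ₊₁²)/dₖ, aₖ₊₁ = ⌊(a₀+mₖ₊₁)/dₖ₊₁⌋:
  k=1: m=18, d=26, a=1
  k=2: m=8, d=11, a=2
  k=3: m=14, d=14, a=2
  k=4: m=14, d=11, a=2
  k=5: m=8, d=26, a=1
  k=6: m=18, d=1, a=36
d=1 and a=2a₀=36 at k=6, so the next step gives (m, d) = (18, 26) again — its k=1 value — and the period has length 6.

[18; 1, 2, 2, 2, 1, 36]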